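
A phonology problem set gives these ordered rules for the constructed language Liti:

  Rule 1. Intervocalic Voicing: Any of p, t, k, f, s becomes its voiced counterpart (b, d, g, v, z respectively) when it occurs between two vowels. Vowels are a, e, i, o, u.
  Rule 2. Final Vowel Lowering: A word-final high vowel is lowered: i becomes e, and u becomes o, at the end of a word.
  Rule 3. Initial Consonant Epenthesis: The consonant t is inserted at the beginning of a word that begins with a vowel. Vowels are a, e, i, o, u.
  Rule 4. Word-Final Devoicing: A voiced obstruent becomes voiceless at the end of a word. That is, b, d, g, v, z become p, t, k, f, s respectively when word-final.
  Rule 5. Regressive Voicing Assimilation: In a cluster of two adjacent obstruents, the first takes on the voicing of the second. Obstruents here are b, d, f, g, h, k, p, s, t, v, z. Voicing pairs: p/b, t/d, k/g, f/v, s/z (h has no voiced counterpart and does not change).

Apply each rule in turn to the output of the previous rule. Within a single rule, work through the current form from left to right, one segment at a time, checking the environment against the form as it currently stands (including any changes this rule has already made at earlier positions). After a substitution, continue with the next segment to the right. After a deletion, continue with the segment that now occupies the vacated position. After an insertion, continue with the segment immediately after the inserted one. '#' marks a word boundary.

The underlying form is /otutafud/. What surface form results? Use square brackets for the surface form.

[todudavut]

Rule 1 Intervocalic Voicing: [otutafud] → [odudavud]
Rule 2 Final Vowel Lowering: no change — [odudavud]
Rule 3 Initial Consonant Epenthesis: [odudavud] → [todudavud]
Rule 4 Word-Final Devoicing: [todudavud] → [todudavut]
Rule 5 Regressive Voicing Assimilation: no change — [todudavut]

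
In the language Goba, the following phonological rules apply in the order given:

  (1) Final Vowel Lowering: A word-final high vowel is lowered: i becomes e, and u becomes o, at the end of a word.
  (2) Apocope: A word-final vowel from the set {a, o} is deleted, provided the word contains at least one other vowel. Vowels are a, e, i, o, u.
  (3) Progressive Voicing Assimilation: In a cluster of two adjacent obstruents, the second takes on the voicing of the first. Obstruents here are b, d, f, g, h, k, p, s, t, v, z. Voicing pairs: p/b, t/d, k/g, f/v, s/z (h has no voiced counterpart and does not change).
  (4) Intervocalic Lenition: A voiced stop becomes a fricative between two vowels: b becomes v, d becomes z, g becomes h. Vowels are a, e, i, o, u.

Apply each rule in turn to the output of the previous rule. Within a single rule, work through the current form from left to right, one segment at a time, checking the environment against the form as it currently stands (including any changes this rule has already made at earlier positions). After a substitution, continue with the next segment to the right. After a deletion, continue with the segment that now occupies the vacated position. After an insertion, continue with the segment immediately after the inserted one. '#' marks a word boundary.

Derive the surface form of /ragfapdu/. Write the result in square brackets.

(1) Final Vowel Lowering: [ragfapdu] → [ragfapdo]
(2) Apocope: [ragfapdo] → [ragfapd]
(3) Progressive Voicing Assimilation: [ragfapd] → [ragvapt]
(4) Intervocalic Lenition: no change — [ragvapt]

[ragvapt]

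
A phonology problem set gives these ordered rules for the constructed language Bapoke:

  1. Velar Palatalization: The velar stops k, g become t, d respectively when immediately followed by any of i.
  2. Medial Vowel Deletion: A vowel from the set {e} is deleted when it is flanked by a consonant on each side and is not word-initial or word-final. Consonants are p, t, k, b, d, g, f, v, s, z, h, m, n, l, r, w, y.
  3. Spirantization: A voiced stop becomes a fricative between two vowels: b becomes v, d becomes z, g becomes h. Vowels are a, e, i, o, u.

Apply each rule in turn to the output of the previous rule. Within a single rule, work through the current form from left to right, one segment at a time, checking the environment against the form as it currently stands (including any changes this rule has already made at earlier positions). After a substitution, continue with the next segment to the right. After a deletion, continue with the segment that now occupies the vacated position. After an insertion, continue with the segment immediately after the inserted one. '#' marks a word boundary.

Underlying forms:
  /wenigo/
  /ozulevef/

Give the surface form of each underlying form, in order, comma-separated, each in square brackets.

[wniho], [ozulvf]

/wenigo/:
  1 Velar Palatalization: no change — [wenigo]
  2 Medial Vowel Deletion: [wenigo] → [wnigo]
  3 Spirantization: [wnigo] → [wniho]
/ozulevef/:
  1 Velar Palatalization: no change — [ozulevef]
  2 Medial Vowel Deletion: [ozulevef] → [ozulvf]
  3 Spirantization: no change — [ozulvf]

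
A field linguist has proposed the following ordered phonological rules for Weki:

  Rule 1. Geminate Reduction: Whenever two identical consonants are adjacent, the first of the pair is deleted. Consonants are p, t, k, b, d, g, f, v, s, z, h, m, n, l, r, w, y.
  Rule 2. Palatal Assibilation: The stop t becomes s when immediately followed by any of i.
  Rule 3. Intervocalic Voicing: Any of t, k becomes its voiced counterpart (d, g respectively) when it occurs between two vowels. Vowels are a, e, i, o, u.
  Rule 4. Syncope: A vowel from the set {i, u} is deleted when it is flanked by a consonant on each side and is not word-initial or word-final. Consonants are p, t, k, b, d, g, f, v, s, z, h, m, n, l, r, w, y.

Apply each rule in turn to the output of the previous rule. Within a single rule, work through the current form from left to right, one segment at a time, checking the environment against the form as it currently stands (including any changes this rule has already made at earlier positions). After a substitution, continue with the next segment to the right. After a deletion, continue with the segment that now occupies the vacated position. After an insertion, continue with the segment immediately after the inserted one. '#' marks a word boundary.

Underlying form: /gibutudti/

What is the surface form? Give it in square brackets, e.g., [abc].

Rule 1 Geminate Reduction: no change — [gibutudti]
Rule 2 Palatal Assibilation: [gibutudti] → [gibutudsi]
Rule 3 Intervocalic Voicing: [gibutudsi] → [gibududsi]
Rule 4 Syncope: [gibududsi] → [gbddsi]

[gbddsi]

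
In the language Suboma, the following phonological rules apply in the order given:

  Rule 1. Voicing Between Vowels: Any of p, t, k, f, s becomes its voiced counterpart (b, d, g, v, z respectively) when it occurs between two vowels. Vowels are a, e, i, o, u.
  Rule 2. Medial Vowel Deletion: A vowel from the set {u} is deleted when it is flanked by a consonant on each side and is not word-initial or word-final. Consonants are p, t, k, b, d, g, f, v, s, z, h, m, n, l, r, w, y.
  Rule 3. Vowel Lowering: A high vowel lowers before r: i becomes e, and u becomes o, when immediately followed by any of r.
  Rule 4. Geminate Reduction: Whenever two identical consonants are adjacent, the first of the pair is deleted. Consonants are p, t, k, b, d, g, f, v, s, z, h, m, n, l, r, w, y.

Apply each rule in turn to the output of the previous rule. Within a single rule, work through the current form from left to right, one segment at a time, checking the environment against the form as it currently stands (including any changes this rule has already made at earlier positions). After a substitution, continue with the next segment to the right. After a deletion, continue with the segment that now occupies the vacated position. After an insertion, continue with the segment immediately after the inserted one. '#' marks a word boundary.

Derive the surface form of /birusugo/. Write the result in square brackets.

Rule 1 Voicing Between Vowels: [birusugo] → [biruzugo]
Rule 2 Medial Vowel Deletion: [biruzugo] → [birzgo]
Rule 3 Vowel Lowering: [birzgo] → [berzgo]
Rule 4 Geminate Reduction: no change — [berzgo]

[berzgo]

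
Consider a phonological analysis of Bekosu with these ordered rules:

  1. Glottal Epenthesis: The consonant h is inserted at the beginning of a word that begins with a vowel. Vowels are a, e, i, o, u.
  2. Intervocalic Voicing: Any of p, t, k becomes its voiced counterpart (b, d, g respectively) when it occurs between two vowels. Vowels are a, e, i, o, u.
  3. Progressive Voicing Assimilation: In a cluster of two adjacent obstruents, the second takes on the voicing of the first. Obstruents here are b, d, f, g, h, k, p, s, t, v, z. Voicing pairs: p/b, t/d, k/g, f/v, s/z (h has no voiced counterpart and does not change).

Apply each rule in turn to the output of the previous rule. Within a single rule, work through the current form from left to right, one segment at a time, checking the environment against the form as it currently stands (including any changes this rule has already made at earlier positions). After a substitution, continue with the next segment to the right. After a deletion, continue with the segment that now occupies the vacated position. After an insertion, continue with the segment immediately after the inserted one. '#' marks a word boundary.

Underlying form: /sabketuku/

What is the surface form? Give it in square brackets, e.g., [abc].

[sabgedugu]

1 Glottal Epenthesis: no change — [sabketuku]
2 Intervocalic Voicing: [sabketuku] → [sabkedugu]
3 Progressive Voicing Assimilation: [sabkedugu] → [sabgedugu]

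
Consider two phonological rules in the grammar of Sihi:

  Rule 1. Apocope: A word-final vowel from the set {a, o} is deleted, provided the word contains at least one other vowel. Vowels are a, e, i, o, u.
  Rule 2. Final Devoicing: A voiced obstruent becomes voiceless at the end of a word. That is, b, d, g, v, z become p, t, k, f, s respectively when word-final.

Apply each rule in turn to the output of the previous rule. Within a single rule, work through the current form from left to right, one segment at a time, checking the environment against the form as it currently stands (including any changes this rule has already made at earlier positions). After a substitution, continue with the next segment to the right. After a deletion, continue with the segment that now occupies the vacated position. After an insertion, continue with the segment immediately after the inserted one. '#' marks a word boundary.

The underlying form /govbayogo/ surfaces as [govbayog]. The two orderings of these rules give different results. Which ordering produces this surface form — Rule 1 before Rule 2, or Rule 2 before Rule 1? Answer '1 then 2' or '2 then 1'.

2 then 1

Order 1 then 2:
  1 Apocope: [govbayogo] → [govbayog]
  2 Final Devoicing: [govbayog] → [govbayok]
  result: [govbayok]
Order 2 then 1:
  2 Final Devoicing: no change — [govbayogo]
  1 Apocope: [govbayogo] → [govbayog]
  result: [govbayog]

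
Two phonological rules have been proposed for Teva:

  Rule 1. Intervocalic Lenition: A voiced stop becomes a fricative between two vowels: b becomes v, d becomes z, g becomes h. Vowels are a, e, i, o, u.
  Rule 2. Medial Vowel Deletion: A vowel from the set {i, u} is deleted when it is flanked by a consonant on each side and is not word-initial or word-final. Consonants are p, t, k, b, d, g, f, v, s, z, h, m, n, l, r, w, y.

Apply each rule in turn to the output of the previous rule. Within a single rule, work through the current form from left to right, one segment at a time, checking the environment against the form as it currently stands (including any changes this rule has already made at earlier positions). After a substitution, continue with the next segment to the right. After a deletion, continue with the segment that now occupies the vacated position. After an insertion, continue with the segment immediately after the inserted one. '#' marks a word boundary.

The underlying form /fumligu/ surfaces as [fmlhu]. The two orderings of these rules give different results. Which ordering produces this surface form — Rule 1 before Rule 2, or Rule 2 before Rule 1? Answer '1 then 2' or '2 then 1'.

Order 1 then 2:
  1 Intervocalic Lenition: [fumligu] → [fumlihu]
  2 Medial Vowel Deletion: [fumlihu] → [fmlhu]
  result: [fmlhu]
Order 2 then 1:
  2 Medial Vowel Deletion: [fumligu] → [fmlgu]
  1 Intervocalic Lenition: no change — [fmlgu]
  result: [fmlgu]

1 then 2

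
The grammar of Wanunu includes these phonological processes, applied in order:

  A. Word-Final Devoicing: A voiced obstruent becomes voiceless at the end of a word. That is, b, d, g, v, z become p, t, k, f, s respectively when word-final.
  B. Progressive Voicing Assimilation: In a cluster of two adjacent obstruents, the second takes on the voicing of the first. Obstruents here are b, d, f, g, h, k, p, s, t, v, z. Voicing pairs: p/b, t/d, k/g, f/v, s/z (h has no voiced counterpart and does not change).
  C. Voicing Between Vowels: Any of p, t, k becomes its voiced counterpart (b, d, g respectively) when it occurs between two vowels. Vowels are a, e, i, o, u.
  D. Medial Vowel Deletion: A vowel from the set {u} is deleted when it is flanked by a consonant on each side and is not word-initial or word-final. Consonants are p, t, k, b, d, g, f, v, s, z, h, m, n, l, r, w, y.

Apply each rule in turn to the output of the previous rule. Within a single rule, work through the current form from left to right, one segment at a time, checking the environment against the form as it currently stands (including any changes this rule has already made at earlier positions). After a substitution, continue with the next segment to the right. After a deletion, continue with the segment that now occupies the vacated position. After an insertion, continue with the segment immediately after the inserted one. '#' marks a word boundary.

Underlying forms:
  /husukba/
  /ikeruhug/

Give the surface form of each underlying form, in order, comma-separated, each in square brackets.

/husukba/:
  A Word-Final Devoicing: no change — [husukba]
  B Progressive Voicing Assimilation: [husukba] → [husukpa]
  C Voicing Between Vowels: no change — [husukpa]
  D Medial Vowel Deletion: [husukpa] → [hskpa]
/ikeruhug/:
  A Word-Final Devoicing: [ikeruhug] → [ikeruhuk]
  B Progressive Voicing Assimilation: no change — [ikeruhuk]
  C Voicing Between Vowels: [ikeruhuk] → [igeruhuk]
  D Medial Vowel Deletion: [igeruhuk] → [igerhk]

[hskpa], [igerhk]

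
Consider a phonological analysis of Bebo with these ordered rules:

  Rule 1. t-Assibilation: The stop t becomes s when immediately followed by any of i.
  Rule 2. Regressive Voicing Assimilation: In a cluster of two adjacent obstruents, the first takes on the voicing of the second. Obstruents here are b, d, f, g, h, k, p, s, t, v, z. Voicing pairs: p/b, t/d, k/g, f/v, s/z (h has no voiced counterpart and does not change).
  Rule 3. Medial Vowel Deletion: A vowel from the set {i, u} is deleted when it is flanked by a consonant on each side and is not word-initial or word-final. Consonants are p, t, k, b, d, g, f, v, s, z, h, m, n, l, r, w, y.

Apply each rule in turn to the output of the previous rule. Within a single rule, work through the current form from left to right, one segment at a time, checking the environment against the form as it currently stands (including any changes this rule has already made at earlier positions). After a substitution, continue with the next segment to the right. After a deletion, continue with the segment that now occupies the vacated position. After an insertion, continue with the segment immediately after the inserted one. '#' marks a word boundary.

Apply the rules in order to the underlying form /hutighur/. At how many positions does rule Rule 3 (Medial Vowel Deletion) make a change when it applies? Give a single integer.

Rule 1 t-Assibilation: [hutighur] → [husighur]
Rule 2 Regressive Voicing Assimilation: [husighur] → [husikhur]
Rule 3 Medial Vowel Deletion: [husikhur] → [hskhr]
Rule Rule 3 changed 3 position(s).

3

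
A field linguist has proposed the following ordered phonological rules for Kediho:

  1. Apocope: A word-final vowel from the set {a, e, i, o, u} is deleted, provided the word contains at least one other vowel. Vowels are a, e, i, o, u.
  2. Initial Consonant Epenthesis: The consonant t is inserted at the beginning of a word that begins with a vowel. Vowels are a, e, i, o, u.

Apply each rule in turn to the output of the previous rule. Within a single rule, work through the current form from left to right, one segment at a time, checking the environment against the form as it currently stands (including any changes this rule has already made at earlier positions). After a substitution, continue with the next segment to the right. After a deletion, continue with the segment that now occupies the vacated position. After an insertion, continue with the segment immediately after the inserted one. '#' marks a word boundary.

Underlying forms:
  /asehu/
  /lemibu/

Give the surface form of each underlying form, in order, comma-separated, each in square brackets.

/asehu/:
  1 Apocope: [asehu] → [aseh]
  2 Initial Consonant Epenthesis: [aseh] → [taseh]
/lemibu/:
  1 Apocope: [lemibu] → [lemib]
  2 Initial Consonant Epenthesis: no change — [lemib]

[taseh], [lemib]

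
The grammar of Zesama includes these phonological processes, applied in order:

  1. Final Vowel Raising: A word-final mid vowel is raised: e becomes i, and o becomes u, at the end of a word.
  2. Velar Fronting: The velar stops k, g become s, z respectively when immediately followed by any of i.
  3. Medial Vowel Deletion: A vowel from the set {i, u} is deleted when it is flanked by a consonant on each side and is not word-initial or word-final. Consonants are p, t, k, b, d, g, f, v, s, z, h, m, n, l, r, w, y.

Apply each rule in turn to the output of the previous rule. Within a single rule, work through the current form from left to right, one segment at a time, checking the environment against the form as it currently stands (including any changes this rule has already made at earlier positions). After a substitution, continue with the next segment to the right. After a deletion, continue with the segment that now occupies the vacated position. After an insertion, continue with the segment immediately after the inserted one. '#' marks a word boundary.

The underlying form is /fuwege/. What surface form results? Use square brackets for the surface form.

1 Final Vowel Raising: [fuwege] → [fuwegi]
2 Velar Fronting: [fuwegi] → [fuwezi]
3 Medial Vowel Deletion: [fuwezi] → [fwezi]

[fwezi]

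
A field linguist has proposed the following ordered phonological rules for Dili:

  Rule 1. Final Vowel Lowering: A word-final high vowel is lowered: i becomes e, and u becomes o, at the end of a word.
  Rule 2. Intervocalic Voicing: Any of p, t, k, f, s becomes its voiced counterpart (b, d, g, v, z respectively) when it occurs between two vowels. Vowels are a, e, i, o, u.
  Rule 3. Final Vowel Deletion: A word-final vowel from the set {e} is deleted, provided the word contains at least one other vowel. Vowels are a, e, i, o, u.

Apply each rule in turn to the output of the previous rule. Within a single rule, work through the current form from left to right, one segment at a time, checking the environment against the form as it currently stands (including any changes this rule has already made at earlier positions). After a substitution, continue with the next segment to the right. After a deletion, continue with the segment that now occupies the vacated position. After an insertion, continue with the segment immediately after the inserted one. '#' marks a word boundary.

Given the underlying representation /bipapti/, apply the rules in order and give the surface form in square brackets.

[bibapt]

Rule 1 Final Vowel Lowering: [bipapti] → [bipapte]
Rule 2 Intervocalic Voicing: [bipapte] → [bibapte]
Rule 3 Final Vowel Deletion: [bibapte] → [bibapt]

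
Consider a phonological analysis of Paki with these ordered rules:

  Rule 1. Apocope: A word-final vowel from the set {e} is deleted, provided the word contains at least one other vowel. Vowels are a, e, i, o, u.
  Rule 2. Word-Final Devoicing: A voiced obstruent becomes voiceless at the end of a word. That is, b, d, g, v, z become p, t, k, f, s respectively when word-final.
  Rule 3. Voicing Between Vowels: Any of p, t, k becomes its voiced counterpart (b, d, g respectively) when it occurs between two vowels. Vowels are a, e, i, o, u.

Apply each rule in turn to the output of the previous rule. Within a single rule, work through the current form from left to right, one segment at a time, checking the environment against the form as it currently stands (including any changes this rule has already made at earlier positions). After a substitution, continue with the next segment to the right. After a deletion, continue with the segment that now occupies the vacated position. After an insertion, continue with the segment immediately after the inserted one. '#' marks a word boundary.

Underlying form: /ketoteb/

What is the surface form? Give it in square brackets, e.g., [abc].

Rule 1 Apocope: no change — [ketoteb]
Rule 2 Word-Final Devoicing: [ketoteb] → [ketotep]
Rule 3 Voicing Between Vowels: [ketotep] → [kedodep]

[kedodep]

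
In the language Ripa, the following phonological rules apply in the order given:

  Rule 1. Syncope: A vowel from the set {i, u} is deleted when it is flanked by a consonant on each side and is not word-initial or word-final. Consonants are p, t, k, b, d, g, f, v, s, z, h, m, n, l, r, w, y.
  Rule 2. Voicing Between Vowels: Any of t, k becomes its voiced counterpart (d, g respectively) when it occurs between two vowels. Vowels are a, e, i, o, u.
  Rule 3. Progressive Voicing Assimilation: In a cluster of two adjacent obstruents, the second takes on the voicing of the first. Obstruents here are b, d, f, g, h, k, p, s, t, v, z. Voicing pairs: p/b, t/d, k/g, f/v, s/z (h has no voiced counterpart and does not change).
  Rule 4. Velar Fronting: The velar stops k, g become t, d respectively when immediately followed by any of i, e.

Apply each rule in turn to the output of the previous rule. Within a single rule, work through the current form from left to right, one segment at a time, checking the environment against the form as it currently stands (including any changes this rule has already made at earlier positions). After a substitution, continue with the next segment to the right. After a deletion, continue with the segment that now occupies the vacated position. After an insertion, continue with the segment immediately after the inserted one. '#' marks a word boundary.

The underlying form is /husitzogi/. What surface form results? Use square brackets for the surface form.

[hstsodi]

Rule 1 Syncope: [husitzogi] → [hstzogi]
Rule 2 Voicing Between Vowels: no change — [hstzogi]
Rule 3 Progressive Voicing Assimilation: [hstzogi] → [hstsogi]
Rule 4 Velar Fronting: [hstsogi] → [hstsodi]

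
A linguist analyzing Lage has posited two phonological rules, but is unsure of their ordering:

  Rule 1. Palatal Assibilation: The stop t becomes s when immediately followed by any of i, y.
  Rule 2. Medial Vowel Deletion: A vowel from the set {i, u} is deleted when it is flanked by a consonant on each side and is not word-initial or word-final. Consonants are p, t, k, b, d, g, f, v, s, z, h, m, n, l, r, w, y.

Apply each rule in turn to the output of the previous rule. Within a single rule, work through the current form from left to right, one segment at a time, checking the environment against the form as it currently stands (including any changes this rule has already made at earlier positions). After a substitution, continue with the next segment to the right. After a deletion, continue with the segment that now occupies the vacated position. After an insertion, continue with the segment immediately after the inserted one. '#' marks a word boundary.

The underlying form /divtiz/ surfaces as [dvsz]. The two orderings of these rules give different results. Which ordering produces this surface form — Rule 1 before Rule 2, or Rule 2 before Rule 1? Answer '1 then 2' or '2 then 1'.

Order 1 then 2:
  1 Palatal Assibilation: [divtiz] → [divsiz]
  2 Medial Vowel Deletion: [divsiz] → [dvsz]
  result: [dvsz]
Order 2 then 1:
  2 Medial Vowel Deletion: [divtiz] → [dvtz]
  1 Palatal Assibilation: no change — [dvtz]
  result: [dvtz]

1 then 2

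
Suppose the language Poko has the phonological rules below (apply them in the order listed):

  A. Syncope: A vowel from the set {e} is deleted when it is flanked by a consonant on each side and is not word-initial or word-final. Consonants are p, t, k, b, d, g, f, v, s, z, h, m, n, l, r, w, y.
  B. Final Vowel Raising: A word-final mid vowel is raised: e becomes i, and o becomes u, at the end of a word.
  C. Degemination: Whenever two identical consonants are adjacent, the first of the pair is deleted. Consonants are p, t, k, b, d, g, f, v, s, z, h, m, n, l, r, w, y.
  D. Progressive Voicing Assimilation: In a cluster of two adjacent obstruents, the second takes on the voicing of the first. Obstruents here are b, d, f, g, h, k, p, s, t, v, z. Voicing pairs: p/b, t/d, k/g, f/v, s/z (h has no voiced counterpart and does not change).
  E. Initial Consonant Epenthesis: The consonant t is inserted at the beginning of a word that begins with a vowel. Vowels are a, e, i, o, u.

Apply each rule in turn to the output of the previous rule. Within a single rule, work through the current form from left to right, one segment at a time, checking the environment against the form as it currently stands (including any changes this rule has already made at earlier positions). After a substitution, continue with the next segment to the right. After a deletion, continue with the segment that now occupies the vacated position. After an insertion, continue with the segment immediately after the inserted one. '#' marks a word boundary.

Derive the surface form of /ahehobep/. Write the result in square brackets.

A Syncope: [ahehobep] → [ahhobp]
B Final Vowel Raising: no change — [ahhobp]
C Degemination: [ahhobp] → [ahobp]
D Progressive Voicing Assimilation: [ahobp] → [ahobb]
E Initial Consonant Epenthesis: [ahobb] → [tahobb]

[tahobb]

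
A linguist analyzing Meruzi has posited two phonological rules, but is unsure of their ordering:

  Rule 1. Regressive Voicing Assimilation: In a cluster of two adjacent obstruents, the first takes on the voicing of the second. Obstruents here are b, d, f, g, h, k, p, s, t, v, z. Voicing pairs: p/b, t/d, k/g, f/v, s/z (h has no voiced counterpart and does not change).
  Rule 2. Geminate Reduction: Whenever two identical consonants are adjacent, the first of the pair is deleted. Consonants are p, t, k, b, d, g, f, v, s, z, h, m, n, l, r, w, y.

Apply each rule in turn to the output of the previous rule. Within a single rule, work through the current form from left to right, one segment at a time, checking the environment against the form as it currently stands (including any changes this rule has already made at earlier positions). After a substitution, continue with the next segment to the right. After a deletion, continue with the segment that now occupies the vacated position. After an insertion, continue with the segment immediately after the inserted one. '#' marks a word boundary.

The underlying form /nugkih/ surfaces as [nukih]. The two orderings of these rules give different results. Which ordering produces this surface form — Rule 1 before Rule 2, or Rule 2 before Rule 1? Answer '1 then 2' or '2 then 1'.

1 then 2

Order 1 then 2:
  1 Regressive Voicing Assimilation: [nugkih] → [nukkih]
  2 Geminate Reduction: [nukkih] → [nukih]
  result: [nukih]
Order 2 then 1:
  2 Geminate Reduction: no change — [nugkih]
  1 Regressive Voicing Assimilation: [nugkih] → [nukkih]
  result: [nukkih]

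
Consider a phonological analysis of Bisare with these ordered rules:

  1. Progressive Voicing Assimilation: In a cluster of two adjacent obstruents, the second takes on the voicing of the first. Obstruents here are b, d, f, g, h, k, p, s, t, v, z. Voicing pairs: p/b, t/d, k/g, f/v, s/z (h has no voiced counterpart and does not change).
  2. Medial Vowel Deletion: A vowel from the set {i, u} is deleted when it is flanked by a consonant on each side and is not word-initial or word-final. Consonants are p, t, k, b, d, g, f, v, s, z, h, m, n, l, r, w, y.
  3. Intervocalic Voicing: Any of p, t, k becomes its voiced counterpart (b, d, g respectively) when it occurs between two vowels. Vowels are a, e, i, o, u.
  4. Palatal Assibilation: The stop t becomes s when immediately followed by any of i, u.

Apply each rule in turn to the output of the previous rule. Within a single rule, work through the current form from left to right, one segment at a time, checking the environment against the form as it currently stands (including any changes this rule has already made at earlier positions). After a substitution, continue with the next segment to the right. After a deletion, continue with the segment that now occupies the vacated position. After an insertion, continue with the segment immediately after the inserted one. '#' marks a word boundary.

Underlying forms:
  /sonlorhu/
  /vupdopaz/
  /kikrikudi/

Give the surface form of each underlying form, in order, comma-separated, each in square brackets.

/sonlorhu/:
  1 Progressive Voicing Assimilation: no change — [sonlorhu]
  2 Medial Vowel Deletion: no change — [sonlorhu]
  3 Intervocalic Voicing: no change — [sonlorhu]
  4 Palatal Assibilation: no change — [sonlorhu]
/vupdopaz/:
  1 Progressive Voicing Assimilation: [vupdopaz] → [vuptopaz]
  2 Medial Vowel Deletion: [vuptopaz] → [vptopaz]
  3 Intervocalic Voicing: [vptopaz] → [vptobaz]
  4 Palatal Assibilation: no change — [vptobaz]
/kikrikudi/:
  1 Progressive Voicing Assimilation: no change — [kikrikudi]
  2 Medial Vowel Deletion: [kikrikudi] → [kkrkdi]
  3 Intervocalic Voicing: no change — [kkrkdi]
  4 Palatal Assibilation: no change — [kkrkdi]

[sonlorhu], [vptobaz], [kkrkdi]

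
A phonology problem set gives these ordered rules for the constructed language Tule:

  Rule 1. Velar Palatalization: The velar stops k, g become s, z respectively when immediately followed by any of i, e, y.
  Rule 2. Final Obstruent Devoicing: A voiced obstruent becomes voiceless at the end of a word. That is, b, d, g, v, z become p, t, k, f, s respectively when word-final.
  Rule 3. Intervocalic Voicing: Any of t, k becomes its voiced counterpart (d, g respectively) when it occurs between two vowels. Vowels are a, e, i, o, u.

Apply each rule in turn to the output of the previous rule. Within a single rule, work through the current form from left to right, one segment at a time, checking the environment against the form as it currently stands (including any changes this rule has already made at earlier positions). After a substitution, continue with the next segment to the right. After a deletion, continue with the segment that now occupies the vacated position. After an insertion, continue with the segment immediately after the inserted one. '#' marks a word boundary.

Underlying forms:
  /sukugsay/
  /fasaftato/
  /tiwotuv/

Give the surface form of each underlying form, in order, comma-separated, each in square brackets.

[sugugsay], [fasaftado], [tiwoduf]

/sukugsay/:
  Rule 1 Velar Palatalization: no change — [sukugsay]
  Rule 2 Final Obstruent Devoicing: no change — [sukugsay]
  Rule 3 Intervocalic Voicing: [sukugsay] → [sugugsay]
/fasaftato/:
  Rule 1 Velar Palatalization: no change — [fasaftato]
  Rule 2 Final Obstruent Devoicing: no change — [fasaftato]
  Rule 3 Intervocalic Voicing: [fasaftato] → [fasaftado]
/tiwotuv/:
  Rule 1 Velar Palatalization: no change — [tiwotuv]
  Rule 2 Final Obstruent Devoicing: [tiwotuv] → [tiwotuf]
  Rule 3 Intervocalic Voicing: [tiwotuf] → [tiwoduf]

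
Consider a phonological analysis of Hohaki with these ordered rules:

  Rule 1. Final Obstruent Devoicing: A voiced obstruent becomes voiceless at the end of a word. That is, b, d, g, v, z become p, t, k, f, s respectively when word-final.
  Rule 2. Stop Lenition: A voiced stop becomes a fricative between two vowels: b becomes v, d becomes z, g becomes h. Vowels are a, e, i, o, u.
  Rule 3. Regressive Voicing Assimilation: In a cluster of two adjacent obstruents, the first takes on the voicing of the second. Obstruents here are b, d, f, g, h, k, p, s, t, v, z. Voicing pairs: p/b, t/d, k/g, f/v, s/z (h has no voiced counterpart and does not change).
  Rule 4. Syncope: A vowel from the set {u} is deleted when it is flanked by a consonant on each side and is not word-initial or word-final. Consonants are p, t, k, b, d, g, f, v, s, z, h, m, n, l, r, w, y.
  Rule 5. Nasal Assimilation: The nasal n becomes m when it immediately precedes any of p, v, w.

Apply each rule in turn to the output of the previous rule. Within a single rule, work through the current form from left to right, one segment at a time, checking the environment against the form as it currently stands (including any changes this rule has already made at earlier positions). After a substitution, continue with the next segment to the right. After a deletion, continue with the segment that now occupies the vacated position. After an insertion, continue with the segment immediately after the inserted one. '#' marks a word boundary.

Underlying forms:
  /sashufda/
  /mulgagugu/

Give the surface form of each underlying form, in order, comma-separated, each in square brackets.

[sashvda], [mlgahhu]

/sashufda/:
  Rule 1 Final Obstruent Devoicing: no change — [sashufda]
  Rule 2 Stop Lenition: no change — [sashufda]
  Rule 3 Regressive Voicing Assimilation: [sashufda] → [sashuvda]
  Rule 4 Syncope: [sashuvda] → [sashvda]
  Rule 5 Nasal Assimilation: no change — [sashvda]
/mulgagugu/:
  Rule 1 Final Obstruent Devoicing: no change — [mulgagugu]
  Rule 2 Stop Lenition: [mulgagugu] → [mulgahuhu]
  Rule 3 Regressive Voicing Assimilation: no change — [mulgahuhu]
  Rule 4 Syncope: [mulgahuhu] → [mlgahhu]
  Rule 5 Nasal Assimilation: no change — [mlgahhu]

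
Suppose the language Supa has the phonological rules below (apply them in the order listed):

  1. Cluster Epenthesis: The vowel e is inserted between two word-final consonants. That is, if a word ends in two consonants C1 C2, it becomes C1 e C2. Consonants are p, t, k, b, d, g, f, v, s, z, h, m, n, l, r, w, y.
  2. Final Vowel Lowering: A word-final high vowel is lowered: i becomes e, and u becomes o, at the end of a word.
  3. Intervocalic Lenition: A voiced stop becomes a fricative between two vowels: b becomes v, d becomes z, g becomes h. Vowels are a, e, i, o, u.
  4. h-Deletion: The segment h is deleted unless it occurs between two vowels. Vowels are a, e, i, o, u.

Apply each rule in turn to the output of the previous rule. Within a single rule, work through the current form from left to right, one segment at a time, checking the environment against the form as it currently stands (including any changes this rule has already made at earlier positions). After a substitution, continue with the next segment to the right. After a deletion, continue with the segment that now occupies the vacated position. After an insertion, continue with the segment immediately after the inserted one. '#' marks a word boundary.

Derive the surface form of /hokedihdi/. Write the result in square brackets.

[okezide]

1 Cluster Epenthesis: no change — [hokedihdi]
2 Final Vowel Lowering: [hokedihdi] → [hokedihde]
3 Intervocalic Lenition: [hokedihde] → [hokezihde]
4 h-Deletion: [hokezihde] → [okezide]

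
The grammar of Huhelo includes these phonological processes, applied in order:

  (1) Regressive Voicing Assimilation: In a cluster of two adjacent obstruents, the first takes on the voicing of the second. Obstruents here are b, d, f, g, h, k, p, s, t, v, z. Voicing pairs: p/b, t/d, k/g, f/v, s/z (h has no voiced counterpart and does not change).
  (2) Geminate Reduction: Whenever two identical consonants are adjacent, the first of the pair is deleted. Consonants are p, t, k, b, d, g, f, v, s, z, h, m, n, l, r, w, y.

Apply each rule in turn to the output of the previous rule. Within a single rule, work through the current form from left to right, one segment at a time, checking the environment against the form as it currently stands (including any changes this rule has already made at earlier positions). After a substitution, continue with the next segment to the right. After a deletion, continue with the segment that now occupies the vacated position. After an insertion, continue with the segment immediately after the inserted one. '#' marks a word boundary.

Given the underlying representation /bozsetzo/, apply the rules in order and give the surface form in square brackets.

(1) Regressive Voicing Assimilation: [bozsetzo] → [bossedzo]
(2) Geminate Reduction: [bossedzo] → [bosedzo]

[bosedzo]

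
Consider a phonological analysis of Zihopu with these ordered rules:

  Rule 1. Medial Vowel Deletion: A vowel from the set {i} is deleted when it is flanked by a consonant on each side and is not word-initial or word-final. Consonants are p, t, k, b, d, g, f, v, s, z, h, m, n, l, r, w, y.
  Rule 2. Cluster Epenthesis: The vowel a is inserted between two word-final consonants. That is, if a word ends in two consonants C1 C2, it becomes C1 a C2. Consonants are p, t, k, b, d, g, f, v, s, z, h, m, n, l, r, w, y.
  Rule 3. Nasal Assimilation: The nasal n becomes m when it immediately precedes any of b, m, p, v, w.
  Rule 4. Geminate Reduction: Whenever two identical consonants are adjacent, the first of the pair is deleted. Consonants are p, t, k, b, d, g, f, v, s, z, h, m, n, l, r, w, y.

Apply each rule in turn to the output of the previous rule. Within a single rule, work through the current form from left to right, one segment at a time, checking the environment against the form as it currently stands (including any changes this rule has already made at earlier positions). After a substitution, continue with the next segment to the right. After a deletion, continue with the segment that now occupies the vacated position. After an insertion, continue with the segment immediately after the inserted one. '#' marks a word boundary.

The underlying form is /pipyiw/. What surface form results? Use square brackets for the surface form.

[pyaw]

Rule 1 Medial Vowel Deletion: [pipyiw] → [ppyw]
Rule 2 Cluster Epenthesis: [ppyw] → [ppyaw]
Rule 3 Nasal Assimilation: no change — [ppyaw]
Rule 4 Geminate Reduction: [ppyaw] → [pyaw]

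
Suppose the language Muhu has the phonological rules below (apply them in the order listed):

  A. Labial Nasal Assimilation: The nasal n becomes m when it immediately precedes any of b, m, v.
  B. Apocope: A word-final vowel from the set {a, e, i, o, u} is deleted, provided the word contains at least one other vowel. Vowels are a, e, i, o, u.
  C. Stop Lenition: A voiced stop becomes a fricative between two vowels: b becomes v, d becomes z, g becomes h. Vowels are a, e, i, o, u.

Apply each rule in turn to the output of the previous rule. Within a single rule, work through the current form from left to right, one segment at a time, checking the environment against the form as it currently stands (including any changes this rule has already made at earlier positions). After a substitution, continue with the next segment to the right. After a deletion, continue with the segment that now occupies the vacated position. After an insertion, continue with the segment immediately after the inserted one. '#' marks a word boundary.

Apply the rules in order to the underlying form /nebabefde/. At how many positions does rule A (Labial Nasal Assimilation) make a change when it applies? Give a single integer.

A Labial Nasal Assimilation: no change — [nebabefde]
B Apocope: [nebabefde] → [nebabefd]
C Stop Lenition: [nebabefd] → [nevavefd]
Rule A changed 0 position(s).

0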